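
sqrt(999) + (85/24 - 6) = -59/24 + 3 * sqrt(111) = 29.15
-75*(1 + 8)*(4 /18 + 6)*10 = -42000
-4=-4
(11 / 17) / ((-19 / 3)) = -33 / 323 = -0.10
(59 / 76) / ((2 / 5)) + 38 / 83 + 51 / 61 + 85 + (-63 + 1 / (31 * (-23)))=13845696841 / 548707688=25.23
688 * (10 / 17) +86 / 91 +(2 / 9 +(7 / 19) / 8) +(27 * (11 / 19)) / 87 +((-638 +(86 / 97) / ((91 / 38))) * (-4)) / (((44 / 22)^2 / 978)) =3714807485826793 / 5953140648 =624008.02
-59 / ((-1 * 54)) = 59 / 54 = 1.09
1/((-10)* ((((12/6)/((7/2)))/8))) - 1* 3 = -22/5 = -4.40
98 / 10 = 49 / 5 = 9.80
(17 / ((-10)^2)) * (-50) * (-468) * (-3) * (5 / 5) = -11934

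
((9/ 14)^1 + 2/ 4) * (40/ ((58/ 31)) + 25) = 53.00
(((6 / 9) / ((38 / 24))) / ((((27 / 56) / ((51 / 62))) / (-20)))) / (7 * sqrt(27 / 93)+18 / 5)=761600 / 18639 - 13328000 * sqrt(31) / 1733427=-1.95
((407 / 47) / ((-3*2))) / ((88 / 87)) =-1073 / 752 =-1.43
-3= -3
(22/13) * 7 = 154/13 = 11.85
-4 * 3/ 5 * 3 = -7.20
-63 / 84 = -3 / 4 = -0.75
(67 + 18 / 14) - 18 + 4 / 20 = 1767 / 35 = 50.49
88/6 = 44/3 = 14.67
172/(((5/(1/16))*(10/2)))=0.43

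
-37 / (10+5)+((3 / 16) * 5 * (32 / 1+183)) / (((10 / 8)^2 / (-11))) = -21322 / 15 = -1421.47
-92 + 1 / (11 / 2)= -1010 / 11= -91.82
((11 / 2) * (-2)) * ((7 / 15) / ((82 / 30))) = -77 / 41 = -1.88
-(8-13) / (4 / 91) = 113.75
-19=-19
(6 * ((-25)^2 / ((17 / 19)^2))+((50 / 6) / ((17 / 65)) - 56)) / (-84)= -577189 / 10404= -55.48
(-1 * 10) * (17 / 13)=-170 / 13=-13.08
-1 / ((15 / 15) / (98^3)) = -941192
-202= -202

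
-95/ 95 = -1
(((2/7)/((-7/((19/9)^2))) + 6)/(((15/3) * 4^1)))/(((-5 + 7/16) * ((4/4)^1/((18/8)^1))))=-0.14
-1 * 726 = -726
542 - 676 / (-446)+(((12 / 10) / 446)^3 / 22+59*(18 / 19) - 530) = 40218477937513 / 579429875750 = 69.41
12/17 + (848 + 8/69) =995668/1173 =848.82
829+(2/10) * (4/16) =16581/20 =829.05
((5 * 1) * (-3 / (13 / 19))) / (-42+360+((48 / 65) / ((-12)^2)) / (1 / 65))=-171 / 2483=-0.07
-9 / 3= -3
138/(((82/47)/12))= 38916/41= 949.17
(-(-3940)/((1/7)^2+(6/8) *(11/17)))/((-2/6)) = -7876848/337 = -23373.44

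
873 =873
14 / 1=14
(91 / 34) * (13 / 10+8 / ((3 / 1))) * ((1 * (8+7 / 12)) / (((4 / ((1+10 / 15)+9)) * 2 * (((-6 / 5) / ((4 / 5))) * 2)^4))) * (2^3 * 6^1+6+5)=3871049 / 43740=88.50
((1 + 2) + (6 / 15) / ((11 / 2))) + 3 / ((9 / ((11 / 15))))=1642 / 495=3.32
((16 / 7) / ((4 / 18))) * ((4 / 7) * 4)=1152 / 49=23.51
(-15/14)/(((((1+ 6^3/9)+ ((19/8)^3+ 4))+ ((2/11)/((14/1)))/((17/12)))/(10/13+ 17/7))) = -0.08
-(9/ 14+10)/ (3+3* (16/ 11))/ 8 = -1639/ 9072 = -0.18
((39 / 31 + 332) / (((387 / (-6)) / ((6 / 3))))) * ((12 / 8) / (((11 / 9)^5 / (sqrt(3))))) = -1220070438 * sqrt(3) / 214680983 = -9.84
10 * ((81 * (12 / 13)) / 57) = 13.12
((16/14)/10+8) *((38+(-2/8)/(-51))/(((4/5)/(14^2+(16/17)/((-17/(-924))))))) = 1404231113/14739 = 95273.16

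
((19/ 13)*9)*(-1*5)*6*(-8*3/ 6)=20520/ 13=1578.46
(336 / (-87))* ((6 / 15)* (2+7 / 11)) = -224 / 55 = -4.07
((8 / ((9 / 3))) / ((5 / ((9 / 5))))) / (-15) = -8 / 125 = -0.06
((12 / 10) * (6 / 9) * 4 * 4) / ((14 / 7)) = 32 / 5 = 6.40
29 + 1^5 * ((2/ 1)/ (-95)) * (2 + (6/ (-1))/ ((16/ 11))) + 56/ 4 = 16357/ 380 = 43.04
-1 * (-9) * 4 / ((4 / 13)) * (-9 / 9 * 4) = -468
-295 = -295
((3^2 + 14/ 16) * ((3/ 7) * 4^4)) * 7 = 7584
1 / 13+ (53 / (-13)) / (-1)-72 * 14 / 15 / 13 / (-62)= 8538 / 2015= 4.24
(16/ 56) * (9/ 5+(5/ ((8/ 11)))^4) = 6541427/ 10240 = 638.81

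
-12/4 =-3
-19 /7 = -2.71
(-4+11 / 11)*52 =-156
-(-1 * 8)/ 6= 1.33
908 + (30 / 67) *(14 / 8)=121777 / 134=908.78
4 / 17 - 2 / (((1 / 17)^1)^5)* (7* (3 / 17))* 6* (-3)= 1073411896 / 17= 63141876.24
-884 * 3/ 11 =-2652/ 11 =-241.09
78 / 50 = 39 / 25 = 1.56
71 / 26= 2.73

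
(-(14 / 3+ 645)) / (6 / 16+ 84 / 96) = -7796 / 15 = -519.73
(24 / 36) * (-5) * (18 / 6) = -10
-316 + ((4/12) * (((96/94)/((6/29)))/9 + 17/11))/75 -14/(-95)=-6282621193/19891575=-315.84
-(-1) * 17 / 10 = 17 / 10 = 1.70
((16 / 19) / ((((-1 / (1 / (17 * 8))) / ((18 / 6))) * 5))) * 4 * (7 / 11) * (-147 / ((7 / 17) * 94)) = 1764 / 49115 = 0.04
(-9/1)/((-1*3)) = 3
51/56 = 0.91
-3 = -3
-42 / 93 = -14 / 31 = -0.45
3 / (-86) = -3 / 86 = -0.03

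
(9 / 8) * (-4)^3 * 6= -432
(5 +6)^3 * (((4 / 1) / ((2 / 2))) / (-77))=-484 / 7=-69.14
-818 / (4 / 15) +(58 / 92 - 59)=-71895 / 23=-3125.87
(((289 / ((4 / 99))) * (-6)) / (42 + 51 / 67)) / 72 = -212993 / 15280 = -13.94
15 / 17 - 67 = -1124 / 17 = -66.12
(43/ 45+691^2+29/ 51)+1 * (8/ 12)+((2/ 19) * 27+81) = 6941436824/ 14535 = 477567.03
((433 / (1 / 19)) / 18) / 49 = 8227 / 882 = 9.33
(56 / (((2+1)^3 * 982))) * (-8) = -224 / 13257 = -0.02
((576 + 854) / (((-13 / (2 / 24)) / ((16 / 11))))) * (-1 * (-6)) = -80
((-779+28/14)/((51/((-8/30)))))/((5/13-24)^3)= -0.00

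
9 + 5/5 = 10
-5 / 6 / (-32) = 5 / 192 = 0.03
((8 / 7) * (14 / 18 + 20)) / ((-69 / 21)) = -1496 / 207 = -7.23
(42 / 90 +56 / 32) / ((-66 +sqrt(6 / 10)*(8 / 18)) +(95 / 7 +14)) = -2253951 / 39071804 -6517*sqrt(15) / 48839755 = -0.06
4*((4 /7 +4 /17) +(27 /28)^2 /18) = 22881 /6664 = 3.43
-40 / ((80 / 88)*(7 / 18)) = -792 / 7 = -113.14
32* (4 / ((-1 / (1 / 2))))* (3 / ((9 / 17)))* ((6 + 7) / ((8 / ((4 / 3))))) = -7072 / 9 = -785.78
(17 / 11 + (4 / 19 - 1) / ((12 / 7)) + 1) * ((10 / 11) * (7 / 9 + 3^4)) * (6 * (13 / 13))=2138080 / 2299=930.00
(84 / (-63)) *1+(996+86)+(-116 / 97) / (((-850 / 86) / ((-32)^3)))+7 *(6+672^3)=262716407750248 / 123675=2124248293.92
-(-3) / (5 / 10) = 6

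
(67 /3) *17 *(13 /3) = 14807 /9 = 1645.22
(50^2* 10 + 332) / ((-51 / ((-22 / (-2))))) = -92884 / 17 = -5463.76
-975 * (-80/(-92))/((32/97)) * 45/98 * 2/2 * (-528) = 702219375/1127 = 623087.29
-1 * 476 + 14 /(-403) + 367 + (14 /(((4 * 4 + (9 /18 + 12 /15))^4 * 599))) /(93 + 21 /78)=-109.03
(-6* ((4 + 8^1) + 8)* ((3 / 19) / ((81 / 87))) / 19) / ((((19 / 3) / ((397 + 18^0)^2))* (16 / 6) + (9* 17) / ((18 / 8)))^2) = -2455862588766 / 10602144475266125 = -0.00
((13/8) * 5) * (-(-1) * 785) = 51025/8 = 6378.12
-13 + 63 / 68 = -821 / 68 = -12.07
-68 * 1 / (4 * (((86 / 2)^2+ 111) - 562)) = -17 / 1398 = -0.01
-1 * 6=-6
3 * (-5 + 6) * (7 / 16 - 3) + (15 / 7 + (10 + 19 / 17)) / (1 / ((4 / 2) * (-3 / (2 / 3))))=-241869 / 1904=-127.03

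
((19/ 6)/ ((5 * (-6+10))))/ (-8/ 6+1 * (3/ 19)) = -361/ 2680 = -0.13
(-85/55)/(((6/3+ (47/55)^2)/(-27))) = 42075/2753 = 15.28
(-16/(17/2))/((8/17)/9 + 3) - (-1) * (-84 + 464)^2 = 67434512/467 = 144399.38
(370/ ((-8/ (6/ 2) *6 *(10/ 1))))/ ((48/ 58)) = -1073/ 384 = -2.79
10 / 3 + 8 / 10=62 / 15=4.13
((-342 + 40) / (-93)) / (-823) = -302 / 76539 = -0.00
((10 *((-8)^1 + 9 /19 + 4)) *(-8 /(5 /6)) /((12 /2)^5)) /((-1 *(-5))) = 67 /7695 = 0.01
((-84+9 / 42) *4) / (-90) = 391 / 105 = 3.72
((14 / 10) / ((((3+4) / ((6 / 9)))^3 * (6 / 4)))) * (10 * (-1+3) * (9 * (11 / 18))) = 352 / 3969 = 0.09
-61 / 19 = -3.21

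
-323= -323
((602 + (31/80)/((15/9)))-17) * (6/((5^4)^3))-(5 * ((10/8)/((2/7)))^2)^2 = -228977203009573777/25000000000000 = -9159.09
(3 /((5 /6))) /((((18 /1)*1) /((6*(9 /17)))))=54 /85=0.64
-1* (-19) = 19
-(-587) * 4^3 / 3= 37568 / 3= 12522.67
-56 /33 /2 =-28 /33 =-0.85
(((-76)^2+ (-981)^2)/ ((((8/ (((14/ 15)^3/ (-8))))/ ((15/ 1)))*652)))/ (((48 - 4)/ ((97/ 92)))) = -32210886127/ 4750732800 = -6.78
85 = 85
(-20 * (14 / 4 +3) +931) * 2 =1602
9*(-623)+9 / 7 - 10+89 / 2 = -77997 / 14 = -5571.21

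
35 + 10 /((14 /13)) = 310 /7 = 44.29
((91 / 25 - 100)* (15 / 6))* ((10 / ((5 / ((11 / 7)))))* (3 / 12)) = -189.28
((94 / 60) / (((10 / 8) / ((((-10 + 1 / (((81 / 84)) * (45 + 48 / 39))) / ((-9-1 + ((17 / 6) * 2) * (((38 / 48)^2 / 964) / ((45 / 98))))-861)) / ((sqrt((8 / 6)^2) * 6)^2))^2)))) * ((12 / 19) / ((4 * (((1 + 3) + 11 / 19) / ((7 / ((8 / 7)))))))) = 94671154655168848596 / 11163023298969235708700414621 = 0.00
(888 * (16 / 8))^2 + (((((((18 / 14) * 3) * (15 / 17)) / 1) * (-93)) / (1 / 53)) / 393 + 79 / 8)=393359505523 / 124712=3154143.19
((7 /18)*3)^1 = 7 /6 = 1.17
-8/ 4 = -2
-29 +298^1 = 269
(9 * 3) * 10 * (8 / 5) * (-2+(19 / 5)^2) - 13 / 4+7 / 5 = 537223 / 100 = 5372.23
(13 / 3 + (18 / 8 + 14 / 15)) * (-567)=-85239 / 20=-4261.95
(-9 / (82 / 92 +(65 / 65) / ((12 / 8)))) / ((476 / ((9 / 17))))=-5589 / 869890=-0.01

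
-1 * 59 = -59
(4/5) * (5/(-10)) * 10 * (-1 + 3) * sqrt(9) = -24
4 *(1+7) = 32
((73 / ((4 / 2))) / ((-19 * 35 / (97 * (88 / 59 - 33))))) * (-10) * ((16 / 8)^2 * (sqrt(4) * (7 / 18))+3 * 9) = -3567329909 / 70623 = -50512.30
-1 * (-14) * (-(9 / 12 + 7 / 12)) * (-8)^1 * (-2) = -896 / 3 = -298.67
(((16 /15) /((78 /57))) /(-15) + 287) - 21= 777898 /2925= 265.95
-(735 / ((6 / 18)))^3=-10720765125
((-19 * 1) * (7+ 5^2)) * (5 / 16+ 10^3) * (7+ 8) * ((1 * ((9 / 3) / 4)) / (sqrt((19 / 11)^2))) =-7922475 / 2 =-3961237.50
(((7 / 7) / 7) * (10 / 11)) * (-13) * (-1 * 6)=780 / 77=10.13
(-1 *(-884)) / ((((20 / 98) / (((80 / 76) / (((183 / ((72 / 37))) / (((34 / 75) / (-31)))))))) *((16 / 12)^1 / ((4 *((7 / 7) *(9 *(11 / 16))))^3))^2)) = -1559879146293104637 / 17015974400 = -91671455.87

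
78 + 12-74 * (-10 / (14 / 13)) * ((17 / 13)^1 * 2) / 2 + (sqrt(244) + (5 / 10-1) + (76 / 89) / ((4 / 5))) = 2 * sqrt(61) + 1232467 / 1246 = 1004.76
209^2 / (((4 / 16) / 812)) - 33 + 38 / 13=1844386153 / 13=141875857.92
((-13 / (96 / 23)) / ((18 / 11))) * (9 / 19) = -3289 / 3648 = -0.90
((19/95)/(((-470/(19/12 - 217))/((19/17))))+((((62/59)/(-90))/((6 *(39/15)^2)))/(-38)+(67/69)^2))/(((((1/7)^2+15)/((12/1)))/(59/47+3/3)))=1.88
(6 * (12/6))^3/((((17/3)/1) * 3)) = 101.65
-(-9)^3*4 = 2916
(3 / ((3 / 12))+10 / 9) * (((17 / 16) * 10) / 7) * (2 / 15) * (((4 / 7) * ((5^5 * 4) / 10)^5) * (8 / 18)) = 24487304687500000000 / 11907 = 2056546962920970.86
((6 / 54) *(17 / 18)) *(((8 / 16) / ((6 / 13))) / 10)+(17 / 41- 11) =-8427899 / 797040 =-10.57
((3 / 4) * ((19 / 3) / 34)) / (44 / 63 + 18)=63 / 8432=0.01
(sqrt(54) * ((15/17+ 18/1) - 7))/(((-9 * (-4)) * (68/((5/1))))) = 505 * sqrt(6)/6936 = 0.18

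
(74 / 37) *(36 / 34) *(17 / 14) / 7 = 18 / 49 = 0.37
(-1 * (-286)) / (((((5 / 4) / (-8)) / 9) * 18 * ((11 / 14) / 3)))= -17472 / 5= -3494.40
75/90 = 0.83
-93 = -93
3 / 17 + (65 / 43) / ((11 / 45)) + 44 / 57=3269012 / 458337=7.13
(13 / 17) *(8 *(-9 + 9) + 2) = 1.53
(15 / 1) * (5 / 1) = 75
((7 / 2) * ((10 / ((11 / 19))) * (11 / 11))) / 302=665 / 3322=0.20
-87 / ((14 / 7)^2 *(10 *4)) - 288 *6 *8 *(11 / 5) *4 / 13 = -19465323 / 2080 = -9358.33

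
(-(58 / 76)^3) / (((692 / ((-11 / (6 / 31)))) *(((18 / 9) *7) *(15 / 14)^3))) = 407515801 / 192230334000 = 0.00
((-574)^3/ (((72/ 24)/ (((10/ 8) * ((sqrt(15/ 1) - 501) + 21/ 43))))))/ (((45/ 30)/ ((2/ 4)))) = 1695926641220/ 129 - 236399030 * sqrt(15)/ 9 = 13044988203.85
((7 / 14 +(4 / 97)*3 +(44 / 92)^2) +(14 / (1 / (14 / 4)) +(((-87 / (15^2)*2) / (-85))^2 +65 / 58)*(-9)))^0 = 1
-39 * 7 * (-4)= 1092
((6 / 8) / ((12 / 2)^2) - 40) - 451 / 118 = -124045 / 2832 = -43.80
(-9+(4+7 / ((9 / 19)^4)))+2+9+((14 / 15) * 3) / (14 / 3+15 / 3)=138259447 / 951345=145.33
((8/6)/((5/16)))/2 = 32/15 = 2.13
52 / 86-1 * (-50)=2176 / 43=50.60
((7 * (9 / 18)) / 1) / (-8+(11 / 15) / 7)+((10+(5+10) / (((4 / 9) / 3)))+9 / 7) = 2601889 / 23212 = 112.09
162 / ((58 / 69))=192.72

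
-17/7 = -2.43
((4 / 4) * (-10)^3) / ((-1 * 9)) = 1000 / 9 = 111.11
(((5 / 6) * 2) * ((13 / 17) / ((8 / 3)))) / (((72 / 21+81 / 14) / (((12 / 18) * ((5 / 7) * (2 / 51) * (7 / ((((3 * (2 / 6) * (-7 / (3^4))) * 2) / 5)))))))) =-4875 / 24854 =-0.20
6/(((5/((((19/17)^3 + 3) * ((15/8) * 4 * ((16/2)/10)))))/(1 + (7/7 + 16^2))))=200602224/24565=8166.18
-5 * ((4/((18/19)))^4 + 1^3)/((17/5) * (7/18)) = -6152050/5103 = -1205.58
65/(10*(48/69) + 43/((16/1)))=1840/273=6.74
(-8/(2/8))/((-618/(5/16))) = 5/309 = 0.02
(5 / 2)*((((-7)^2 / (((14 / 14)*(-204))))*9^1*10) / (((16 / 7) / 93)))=-2392425 / 1088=-2198.92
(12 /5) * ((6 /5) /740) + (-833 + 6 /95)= -73193983 /87875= -832.93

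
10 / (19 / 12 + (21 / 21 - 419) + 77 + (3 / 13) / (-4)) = -780 / 26479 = -0.03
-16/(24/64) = -42.67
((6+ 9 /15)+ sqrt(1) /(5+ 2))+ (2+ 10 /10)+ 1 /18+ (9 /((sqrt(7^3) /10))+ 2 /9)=90 * sqrt(7) /49+ 6313 /630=14.88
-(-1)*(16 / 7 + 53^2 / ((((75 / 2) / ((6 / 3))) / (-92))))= -7234784 / 525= -13780.54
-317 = -317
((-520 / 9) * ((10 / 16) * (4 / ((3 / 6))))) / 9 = -2600 / 81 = -32.10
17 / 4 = 4.25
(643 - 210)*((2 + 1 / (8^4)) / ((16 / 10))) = 17737845 / 32768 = 541.32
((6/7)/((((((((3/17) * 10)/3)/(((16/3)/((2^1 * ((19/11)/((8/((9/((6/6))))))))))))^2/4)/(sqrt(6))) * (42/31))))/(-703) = -4440223744 * sqrt(6)/226634563575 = -0.05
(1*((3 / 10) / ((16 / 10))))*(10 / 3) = 5 / 8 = 0.62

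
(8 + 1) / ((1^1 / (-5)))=-45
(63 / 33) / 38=21 / 418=0.05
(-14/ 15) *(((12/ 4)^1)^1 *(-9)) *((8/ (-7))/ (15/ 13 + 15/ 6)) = -3744/ 475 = -7.88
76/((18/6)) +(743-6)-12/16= 9139/12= 761.58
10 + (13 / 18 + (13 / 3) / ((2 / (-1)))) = 77 / 9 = 8.56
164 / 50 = 82 / 25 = 3.28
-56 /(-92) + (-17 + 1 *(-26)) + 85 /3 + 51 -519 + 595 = 112.94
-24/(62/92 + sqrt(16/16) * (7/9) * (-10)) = 9936/2941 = 3.38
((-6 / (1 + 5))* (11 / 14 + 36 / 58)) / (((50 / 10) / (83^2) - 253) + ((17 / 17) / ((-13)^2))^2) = 112348092259 / 20210396913658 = 0.01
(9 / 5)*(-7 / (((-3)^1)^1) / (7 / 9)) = 27 / 5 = 5.40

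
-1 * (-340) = 340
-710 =-710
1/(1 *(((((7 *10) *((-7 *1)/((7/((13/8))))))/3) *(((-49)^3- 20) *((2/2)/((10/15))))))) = 0.00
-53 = -53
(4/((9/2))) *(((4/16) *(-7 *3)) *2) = -28/3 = -9.33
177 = 177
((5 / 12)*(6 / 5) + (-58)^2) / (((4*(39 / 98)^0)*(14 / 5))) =33645 / 112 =300.40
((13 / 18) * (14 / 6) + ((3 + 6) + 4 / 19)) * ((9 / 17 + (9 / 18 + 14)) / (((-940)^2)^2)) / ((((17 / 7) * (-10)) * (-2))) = 39987283 / 9260119885017600000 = 0.00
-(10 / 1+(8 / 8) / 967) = -9671 / 967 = -10.00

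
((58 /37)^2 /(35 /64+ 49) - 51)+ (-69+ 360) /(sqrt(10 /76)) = -221180753 /4341099+ 291 * sqrt(190) /5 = 751.28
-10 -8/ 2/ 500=-1251/ 125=-10.01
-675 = -675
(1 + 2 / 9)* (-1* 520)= -5720 / 9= -635.56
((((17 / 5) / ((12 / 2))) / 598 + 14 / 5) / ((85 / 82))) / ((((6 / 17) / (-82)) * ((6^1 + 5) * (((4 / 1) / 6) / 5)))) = -428.04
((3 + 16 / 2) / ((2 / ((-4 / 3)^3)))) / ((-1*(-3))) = -352 / 81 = -4.35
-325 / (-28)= 325 / 28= 11.61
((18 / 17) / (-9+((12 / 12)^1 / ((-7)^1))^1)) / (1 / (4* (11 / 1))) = -693 / 136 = -5.10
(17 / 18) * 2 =1.89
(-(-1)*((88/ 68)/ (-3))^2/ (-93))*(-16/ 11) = 704/ 241893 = 0.00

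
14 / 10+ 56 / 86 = 441 / 215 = 2.05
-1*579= -579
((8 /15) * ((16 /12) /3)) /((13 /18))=64 /195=0.33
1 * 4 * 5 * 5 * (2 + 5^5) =312700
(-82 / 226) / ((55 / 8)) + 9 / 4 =54623 / 24860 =2.20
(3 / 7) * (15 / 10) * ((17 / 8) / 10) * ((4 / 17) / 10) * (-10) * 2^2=-9 / 70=-0.13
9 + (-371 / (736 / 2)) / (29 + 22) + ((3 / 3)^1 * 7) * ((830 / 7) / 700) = 10.17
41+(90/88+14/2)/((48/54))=50.03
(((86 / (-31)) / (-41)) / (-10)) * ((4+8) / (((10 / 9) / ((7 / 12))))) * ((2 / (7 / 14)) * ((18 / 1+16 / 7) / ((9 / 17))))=-207604 / 31775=-6.53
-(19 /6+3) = -37 /6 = -6.17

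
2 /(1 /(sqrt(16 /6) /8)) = sqrt(6) /6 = 0.41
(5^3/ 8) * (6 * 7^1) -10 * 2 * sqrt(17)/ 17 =2625/ 4 -20 * sqrt(17)/ 17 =651.40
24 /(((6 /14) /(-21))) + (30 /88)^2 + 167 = -1953199 /1936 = -1008.88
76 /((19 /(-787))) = -3148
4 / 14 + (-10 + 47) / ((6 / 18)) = 779 / 7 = 111.29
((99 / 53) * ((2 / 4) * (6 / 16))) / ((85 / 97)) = 28809 / 72080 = 0.40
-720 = -720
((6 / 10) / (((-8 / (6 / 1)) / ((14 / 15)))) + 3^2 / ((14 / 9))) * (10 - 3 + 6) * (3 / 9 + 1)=16276 / 175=93.01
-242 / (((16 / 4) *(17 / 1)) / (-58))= 3509 / 17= 206.41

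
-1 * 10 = -10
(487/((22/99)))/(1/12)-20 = 26278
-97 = -97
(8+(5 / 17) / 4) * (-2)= -549 / 34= -16.15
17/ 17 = 1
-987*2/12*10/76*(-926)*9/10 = 1370943/76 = 18038.72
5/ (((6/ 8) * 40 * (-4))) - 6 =-145/ 24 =-6.04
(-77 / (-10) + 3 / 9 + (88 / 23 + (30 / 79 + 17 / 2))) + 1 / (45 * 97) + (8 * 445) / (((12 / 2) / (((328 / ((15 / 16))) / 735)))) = 353463686953 / 1165887135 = 303.17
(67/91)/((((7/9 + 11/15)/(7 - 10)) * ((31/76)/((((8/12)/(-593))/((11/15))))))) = 1718550/312823511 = 0.01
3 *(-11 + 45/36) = -117/4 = -29.25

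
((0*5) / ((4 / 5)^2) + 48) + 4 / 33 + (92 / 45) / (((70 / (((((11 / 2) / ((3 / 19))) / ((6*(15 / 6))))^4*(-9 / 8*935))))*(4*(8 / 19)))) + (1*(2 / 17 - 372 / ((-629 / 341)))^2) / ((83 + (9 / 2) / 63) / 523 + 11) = 22065204582285405541491277 / 6967859790533241600000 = 3166.71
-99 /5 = -19.80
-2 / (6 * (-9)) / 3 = 1 / 81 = 0.01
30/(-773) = -30/773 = -0.04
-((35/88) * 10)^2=-30625/1936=-15.82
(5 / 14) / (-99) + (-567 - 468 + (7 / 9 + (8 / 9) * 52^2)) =1897891 / 1386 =1369.33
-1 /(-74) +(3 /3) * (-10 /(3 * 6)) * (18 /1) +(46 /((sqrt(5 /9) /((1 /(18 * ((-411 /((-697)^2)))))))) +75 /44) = -11173607 * sqrt(5) /6165-13483 /1628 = -4060.99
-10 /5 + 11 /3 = 5 /3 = 1.67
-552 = -552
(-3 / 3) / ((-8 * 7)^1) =0.02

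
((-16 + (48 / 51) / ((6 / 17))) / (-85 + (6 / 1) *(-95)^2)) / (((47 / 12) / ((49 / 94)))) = -784 / 23885917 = -0.00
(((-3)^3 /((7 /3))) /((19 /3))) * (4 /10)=-486 /665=-0.73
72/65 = 1.11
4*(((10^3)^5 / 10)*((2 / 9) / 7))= 800000000000000 / 63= 12698412698412.70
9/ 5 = 1.80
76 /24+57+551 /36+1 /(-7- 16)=62455 /828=75.43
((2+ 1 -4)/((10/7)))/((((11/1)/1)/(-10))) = 7/11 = 0.64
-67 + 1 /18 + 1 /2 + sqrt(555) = -598 /9 + sqrt(555) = -42.89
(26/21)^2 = 676/441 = 1.53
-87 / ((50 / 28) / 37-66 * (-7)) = -45066 / 239341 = -0.19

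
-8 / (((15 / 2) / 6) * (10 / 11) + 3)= -1.93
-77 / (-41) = 77 / 41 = 1.88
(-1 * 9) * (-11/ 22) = 9/ 2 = 4.50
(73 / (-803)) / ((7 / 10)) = -0.13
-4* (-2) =8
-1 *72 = -72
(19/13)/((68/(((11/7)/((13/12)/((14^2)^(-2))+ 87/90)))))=1045/1287670202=0.00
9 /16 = 0.56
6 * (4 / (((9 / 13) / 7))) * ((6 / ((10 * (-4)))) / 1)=-182 / 5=-36.40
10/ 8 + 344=1381/ 4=345.25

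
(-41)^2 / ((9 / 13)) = 21853 / 9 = 2428.11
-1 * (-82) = 82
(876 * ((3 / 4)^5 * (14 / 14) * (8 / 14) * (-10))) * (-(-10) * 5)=-6652125 / 112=-59393.97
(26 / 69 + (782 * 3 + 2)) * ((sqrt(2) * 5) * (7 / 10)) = 567133 * sqrt(2) / 69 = 11623.87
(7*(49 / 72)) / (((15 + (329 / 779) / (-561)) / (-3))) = -49965839 / 52439648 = -0.95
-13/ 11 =-1.18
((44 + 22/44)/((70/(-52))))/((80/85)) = -19669/560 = -35.12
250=250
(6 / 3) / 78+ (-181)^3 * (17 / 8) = -3931418275 / 312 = -12600699.60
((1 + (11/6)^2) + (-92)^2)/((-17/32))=-143464/9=-15940.44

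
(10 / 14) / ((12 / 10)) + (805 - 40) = 32155 / 42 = 765.60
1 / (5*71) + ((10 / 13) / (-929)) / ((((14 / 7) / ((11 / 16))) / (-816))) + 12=12.24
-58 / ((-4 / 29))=841 / 2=420.50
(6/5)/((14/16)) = 48/35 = 1.37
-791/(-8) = 791/8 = 98.88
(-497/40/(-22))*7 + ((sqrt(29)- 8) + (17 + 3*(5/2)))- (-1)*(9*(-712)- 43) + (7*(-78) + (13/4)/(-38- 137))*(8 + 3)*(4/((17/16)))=-15206464083/523600 + sqrt(29)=-29036.75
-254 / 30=-127 / 15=-8.47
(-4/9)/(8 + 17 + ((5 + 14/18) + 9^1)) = -2/179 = -0.01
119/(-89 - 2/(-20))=-170/127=-1.34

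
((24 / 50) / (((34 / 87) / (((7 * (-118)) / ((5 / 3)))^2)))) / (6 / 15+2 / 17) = 801333162 / 1375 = 582787.75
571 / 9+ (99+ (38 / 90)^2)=329311 / 2025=162.62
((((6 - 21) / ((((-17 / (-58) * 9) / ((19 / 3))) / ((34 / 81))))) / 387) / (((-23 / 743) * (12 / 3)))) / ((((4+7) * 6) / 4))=4093930 / 214131357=0.02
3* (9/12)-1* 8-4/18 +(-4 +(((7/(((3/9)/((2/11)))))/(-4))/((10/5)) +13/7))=-11909/1386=-8.59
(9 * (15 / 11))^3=1848.52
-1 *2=-2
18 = 18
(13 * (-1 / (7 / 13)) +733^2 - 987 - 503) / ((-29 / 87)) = -11251272 / 7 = -1607324.57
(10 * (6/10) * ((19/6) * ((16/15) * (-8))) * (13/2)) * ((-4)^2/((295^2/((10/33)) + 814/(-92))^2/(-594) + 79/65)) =15654472704/128894838558113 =0.00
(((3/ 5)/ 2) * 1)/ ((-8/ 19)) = -57/ 80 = -0.71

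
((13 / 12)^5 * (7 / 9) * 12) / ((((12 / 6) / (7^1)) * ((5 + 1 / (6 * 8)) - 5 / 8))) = 18193357 / 1640736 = 11.09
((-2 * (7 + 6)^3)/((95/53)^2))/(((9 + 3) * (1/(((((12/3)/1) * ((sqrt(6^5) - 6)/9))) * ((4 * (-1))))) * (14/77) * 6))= -271540412/243675 + 543080824 * sqrt(6)/81225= 15263.25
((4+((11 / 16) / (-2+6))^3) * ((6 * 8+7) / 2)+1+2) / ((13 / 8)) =59317749 / 851968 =69.62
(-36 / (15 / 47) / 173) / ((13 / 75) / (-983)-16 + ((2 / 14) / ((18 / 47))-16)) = 349279560 / 16942222333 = 0.02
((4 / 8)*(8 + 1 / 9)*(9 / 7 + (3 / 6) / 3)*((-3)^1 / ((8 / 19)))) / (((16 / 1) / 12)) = -84607 / 2688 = -31.48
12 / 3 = 4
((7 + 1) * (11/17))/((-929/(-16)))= 1408/15793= 0.09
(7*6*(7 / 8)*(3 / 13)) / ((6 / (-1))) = -147 / 104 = -1.41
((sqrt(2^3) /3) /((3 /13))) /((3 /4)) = 104 * sqrt(2) /27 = 5.45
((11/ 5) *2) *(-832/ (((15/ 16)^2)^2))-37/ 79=-94775470201/ 19996875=-4739.51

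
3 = 3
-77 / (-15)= 77 / 15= 5.13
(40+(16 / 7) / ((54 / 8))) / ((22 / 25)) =95300 / 2079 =45.84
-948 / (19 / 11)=-10428 / 19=-548.84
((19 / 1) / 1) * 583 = 11077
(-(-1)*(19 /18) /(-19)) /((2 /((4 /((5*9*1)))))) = -1 /405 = -0.00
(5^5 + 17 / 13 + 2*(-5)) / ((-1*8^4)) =-633 / 832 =-0.76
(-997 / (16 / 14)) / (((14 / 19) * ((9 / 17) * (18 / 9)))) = -322031 / 288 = -1118.16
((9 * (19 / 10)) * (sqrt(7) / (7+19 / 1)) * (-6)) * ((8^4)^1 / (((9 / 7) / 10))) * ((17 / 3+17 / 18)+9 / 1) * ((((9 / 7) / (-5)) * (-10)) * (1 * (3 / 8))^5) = -3892131 * sqrt(7) / 104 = -99015.49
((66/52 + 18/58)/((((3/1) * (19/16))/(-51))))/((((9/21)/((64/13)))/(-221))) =411203072/7163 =57406.54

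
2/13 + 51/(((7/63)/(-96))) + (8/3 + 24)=-1717450/39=-44037.18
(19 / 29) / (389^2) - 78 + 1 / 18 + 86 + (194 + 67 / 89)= 1425757236229 / 7030071018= 202.81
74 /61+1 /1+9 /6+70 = 8993 /122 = 73.71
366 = 366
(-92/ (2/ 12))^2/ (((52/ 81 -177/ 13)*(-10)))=160426656/ 68305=2348.68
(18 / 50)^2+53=33206 / 625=53.13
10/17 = 0.59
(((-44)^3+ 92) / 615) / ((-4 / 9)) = 63819 / 205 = 311.31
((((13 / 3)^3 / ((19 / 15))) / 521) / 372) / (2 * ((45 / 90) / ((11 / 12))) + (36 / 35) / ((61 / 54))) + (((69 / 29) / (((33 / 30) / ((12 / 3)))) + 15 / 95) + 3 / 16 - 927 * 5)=-4626.00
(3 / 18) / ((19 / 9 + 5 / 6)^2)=54 / 2809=0.02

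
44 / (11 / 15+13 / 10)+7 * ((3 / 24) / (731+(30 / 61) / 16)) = 470926807 / 21761323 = 21.64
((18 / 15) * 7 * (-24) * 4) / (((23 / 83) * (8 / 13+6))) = -2175264 / 4945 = -439.89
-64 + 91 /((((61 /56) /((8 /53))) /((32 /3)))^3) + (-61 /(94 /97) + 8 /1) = 15001615994003105 /85764731355306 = 174.92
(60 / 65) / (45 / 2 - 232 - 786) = -24 / 25883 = -0.00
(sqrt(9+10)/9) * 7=7 * sqrt(19)/9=3.39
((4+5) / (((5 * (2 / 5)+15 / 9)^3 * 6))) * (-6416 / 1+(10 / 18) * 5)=-519471 / 2662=-195.14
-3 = -3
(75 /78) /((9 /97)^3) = 22816825 /18954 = 1203.80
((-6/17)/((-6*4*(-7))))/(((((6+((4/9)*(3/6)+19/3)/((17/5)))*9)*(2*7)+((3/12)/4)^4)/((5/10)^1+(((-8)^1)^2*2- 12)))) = -1908736/7790526583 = -0.00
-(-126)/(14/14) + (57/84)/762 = 2688355/21336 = 126.00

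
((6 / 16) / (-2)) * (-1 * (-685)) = -2055 / 16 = -128.44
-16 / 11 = -1.45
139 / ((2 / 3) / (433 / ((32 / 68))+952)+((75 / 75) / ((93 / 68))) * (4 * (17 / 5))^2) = 1613397325 / 1569753488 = 1.03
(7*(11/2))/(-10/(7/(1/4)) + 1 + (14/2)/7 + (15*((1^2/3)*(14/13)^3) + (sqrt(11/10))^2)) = 5920915/1382224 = 4.28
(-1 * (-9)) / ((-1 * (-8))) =9 / 8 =1.12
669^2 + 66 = 447627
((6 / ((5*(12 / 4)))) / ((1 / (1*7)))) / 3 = 0.93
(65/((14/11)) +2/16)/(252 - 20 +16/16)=2867/13048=0.22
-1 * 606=-606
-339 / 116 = -2.92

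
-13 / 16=-0.81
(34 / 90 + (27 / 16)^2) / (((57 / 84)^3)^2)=33.04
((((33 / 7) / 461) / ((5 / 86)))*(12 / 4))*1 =8514 / 16135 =0.53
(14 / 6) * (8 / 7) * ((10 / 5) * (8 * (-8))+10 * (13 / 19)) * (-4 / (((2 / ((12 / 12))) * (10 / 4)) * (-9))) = -73664 / 2565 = -28.72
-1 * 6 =-6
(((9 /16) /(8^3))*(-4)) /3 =-3 /2048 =-0.00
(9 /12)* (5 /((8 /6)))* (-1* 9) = -405 /16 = -25.31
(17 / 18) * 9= 17 / 2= 8.50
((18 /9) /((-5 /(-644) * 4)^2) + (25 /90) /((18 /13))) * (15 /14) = 2222.01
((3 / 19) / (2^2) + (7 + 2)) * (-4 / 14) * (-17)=11679 / 266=43.91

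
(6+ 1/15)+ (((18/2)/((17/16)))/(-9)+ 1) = 1562/255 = 6.13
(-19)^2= 361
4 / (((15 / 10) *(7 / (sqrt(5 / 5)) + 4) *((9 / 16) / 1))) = 128 / 297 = 0.43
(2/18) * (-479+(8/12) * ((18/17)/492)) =-333862/6273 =-53.22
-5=-5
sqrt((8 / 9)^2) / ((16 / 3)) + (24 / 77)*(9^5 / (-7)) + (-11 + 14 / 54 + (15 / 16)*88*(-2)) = -81637763 / 29106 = -2804.84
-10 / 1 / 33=-10 / 33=-0.30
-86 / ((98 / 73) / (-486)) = 1525554 / 49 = 31133.76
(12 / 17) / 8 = 3 / 34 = 0.09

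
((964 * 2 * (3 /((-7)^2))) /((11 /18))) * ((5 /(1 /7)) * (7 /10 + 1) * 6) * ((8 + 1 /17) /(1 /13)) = 556270416 /77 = 7224291.12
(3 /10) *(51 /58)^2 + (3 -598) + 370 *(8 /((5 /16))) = 298630083 /33640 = 8877.23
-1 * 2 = -2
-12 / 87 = -4 / 29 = -0.14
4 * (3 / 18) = 2 / 3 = 0.67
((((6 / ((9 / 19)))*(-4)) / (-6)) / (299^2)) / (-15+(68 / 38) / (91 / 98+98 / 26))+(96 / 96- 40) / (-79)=828020598973 / 1677294447673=0.49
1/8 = 0.12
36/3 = 12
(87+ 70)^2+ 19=24668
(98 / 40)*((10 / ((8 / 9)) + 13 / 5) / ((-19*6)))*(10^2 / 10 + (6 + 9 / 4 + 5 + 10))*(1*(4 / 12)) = -95011 / 28800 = -3.30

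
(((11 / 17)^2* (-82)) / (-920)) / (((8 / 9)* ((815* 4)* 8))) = 44649 / 27736601600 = 0.00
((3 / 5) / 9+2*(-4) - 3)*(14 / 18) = -8.50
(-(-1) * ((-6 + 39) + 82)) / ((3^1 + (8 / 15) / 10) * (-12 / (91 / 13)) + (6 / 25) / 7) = -575 / 26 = -22.12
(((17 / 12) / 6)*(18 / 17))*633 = 633 / 4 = 158.25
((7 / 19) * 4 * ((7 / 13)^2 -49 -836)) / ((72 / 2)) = -1046612 / 28899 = -36.22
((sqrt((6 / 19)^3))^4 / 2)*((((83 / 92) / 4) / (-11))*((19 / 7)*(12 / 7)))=-1452168 / 30696199303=-0.00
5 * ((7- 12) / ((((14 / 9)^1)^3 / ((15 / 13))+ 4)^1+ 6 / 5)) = -273375 / 92534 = -2.95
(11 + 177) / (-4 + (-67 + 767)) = 47 / 174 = 0.27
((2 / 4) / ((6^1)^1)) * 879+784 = 3429 / 4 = 857.25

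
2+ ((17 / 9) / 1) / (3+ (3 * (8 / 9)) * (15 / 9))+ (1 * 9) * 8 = 4975 / 67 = 74.25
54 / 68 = 27 / 34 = 0.79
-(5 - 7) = 2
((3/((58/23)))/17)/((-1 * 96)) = -0.00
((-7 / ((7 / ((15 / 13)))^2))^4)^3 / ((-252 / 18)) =-16834112196028232574462890625 / 105182858979460003796002058691843843854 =-0.00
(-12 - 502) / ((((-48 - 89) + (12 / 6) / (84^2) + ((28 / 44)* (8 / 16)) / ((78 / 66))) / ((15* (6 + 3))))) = 3182502960 / 6271007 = 507.49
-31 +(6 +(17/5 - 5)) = -133/5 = -26.60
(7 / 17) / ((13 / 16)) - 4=-772 / 221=-3.49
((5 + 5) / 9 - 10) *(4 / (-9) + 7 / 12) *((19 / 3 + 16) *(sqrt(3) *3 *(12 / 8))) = -3350 *sqrt(3) / 27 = -214.90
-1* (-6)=6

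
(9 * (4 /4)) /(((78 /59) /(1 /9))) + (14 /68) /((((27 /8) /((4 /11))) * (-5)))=493573 /656370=0.75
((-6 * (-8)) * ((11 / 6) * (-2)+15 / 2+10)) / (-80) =-83 / 10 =-8.30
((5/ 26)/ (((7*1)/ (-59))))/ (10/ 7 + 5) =-0.25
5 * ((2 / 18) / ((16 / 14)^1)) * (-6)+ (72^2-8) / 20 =15353 / 60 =255.88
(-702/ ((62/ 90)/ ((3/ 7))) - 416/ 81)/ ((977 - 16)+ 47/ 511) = -283482433/ 616598649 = -0.46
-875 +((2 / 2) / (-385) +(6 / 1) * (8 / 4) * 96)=277.00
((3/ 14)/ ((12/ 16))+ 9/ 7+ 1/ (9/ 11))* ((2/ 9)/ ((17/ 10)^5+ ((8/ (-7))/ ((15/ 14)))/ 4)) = 3200000/ 71812629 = 0.04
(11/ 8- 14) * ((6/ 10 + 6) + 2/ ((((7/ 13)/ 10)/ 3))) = -1490.11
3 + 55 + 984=1042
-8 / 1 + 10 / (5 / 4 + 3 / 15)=-32 / 29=-1.10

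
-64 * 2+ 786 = 658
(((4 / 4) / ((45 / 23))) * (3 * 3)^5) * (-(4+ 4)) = -1207224 / 5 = -241444.80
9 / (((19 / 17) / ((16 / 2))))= 1224 / 19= 64.42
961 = 961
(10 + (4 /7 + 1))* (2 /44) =81 /154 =0.53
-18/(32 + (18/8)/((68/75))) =-4896/9379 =-0.52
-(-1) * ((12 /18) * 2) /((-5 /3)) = -4 /5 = -0.80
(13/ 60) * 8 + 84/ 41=2326/ 615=3.78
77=77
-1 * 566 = -566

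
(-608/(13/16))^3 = -920599396352/2197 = -419025669.71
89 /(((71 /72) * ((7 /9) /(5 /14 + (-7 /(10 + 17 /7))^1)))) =-2412612 /100891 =-23.91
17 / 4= 4.25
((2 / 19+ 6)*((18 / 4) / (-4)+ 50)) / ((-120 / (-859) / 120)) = 9740201 / 38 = 256321.08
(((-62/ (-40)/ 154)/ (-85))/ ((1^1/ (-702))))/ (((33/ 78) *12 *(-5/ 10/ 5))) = -47151/ 287980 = -0.16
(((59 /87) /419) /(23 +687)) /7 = 0.00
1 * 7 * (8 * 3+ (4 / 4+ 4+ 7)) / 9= 28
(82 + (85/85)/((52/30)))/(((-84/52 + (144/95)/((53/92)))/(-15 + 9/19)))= -26171930/22163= -1180.88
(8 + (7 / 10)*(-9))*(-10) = -17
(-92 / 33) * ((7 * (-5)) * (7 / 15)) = 4508 / 99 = 45.54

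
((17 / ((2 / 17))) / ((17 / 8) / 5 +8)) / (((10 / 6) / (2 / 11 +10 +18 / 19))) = 8066568 / 70433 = 114.53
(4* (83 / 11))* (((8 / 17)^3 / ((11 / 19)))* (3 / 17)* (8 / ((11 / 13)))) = 9.06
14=14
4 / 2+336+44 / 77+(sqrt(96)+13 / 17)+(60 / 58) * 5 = 4 * sqrt(6)+1188899 / 3451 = 354.31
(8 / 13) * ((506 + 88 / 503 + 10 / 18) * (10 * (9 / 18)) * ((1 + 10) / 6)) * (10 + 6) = 8074770880 / 176553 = 45735.68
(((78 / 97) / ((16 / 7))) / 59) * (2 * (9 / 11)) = 2457 / 251812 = 0.01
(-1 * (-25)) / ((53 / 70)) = 1750 / 53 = 33.02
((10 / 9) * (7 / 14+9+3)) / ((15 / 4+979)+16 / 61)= 6100 / 431739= 0.01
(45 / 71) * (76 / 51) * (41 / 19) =2460 / 1207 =2.04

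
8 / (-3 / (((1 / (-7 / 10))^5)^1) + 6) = 800000 / 650421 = 1.23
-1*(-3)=3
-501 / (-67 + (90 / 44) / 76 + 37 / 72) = 3769524 / 500039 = 7.54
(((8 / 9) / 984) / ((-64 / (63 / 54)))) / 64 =-7 / 27205632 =-0.00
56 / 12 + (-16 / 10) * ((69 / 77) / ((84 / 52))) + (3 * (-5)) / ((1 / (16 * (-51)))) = 98990954 / 8085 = 12243.78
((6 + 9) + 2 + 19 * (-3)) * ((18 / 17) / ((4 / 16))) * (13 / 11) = -37440 / 187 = -200.21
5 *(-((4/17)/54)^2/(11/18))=-40/257499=-0.00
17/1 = 17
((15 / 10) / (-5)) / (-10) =3 / 100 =0.03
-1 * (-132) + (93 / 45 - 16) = 1771 / 15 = 118.07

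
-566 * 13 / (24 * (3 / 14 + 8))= -25753 / 690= -37.32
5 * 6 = 30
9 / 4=2.25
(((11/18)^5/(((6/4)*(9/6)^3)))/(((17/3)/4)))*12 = 1288408/9034497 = 0.14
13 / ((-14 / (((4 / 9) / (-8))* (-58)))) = -377 / 126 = -2.99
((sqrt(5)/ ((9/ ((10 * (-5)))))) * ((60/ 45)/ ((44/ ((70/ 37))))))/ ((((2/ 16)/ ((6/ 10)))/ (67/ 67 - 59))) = 324800 * sqrt(5)/ 3663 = 198.27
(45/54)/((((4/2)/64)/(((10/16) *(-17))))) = -850/3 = -283.33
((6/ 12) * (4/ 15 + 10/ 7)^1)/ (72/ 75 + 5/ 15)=445/ 679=0.66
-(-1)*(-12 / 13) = -12 / 13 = -0.92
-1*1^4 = -1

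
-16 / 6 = -8 / 3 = -2.67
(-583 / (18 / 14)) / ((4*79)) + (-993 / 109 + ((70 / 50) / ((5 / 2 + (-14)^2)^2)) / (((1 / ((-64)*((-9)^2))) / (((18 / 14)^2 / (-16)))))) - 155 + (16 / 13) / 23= -84606195491419141 / 511300639837260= -165.47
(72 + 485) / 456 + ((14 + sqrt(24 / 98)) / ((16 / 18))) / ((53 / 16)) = 36 * sqrt(3) / 371 + 144433 / 24168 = 6.14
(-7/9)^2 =49/81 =0.60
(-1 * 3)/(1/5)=-15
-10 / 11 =-0.91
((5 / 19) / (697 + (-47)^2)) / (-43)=-5 / 2374202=-0.00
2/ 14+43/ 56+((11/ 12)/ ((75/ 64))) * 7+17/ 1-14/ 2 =206467/ 12600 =16.39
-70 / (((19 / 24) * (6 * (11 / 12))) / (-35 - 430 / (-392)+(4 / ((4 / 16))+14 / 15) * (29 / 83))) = 54634312 / 121429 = 449.93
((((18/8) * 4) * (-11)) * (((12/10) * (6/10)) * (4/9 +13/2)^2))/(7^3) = -6875/686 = -10.02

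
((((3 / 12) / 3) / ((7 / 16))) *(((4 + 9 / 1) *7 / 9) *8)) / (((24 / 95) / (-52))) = -256880 / 81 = -3171.36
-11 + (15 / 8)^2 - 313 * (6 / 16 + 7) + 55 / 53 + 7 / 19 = -149161881 / 64448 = -2314.45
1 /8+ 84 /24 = 29 /8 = 3.62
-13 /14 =-0.93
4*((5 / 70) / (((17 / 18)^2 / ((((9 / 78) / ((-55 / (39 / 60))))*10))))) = -486 / 111265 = -0.00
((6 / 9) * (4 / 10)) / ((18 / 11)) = 0.16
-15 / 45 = -1 / 3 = -0.33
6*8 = 48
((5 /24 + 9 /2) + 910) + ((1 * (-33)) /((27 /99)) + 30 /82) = 781369 /984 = 794.07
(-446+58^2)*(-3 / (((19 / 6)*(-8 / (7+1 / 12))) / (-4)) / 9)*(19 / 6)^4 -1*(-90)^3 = 4818085115 / 7776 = 619609.71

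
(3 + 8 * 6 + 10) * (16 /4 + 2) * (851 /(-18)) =-51911 /3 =-17303.67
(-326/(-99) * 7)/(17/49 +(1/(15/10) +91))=55909/223179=0.25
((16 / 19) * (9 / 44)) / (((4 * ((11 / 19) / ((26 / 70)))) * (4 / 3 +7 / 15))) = 0.02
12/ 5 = 2.40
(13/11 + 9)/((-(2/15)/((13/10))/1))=-1092/11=-99.27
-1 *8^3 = -512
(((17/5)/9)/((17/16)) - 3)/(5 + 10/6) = -119/300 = -0.40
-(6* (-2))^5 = 248832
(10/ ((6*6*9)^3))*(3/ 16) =5/ 90699264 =0.00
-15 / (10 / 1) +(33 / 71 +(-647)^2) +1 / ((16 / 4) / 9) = 118885301 / 284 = 418610.21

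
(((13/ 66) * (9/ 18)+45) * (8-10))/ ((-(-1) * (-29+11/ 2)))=5953/ 1551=3.84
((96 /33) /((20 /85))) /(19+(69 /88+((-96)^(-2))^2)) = 11551113216 /18483904523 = 0.62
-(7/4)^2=-49/16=-3.06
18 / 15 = 6 / 5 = 1.20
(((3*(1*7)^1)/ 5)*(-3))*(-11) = 693/ 5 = 138.60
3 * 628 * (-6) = -11304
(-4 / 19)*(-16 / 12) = 16 / 57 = 0.28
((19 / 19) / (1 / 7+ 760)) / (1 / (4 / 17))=28 / 90457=0.00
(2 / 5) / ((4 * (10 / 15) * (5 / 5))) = 3 / 20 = 0.15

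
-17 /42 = -0.40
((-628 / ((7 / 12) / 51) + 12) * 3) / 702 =-64042 / 273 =-234.59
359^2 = 128881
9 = 9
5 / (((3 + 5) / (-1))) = -5 / 8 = -0.62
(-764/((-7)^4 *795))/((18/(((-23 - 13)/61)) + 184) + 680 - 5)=-1528/3162873315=-0.00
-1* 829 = -829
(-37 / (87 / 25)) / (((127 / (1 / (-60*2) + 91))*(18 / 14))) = -14140105 / 2386584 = -5.92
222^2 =49284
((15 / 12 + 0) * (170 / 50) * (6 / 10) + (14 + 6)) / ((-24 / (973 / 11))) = -39893 / 480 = -83.11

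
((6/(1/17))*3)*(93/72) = 1581/4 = 395.25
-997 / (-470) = 2.12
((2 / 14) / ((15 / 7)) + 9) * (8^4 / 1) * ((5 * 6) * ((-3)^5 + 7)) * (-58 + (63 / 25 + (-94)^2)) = -57716647919616 / 25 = -2308665916784.64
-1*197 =-197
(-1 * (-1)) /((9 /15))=1.67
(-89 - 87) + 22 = -154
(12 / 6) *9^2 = 162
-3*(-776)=2328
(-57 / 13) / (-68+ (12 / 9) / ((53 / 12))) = 1007 / 15548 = 0.06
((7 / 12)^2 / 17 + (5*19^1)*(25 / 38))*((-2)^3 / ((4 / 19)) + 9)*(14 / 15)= -31068947 / 18360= -1692.21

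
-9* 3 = -27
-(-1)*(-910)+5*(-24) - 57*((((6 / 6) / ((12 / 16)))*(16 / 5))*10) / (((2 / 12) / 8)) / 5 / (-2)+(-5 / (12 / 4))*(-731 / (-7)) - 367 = 1060768 / 105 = 10102.55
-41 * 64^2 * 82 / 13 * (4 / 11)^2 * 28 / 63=-881328128 / 14157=-62253.88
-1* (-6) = 6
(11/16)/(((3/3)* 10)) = 11/160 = 0.07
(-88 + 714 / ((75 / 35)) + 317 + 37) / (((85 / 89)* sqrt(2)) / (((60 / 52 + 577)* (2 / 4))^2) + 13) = 2366567683331617675168 / 51344091928009801895 - 32008424119336* sqrt(2) / 789909106584766183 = 46.09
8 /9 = 0.89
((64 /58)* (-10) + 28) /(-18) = -82 /87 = -0.94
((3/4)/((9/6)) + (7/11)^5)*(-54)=-5255955/161051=-32.64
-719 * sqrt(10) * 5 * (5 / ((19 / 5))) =-14958.41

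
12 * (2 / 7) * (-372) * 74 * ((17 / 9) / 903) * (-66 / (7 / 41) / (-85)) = -66214016 / 73745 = -897.88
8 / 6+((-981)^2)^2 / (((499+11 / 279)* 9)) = 86130899128781 / 417696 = 206204749.70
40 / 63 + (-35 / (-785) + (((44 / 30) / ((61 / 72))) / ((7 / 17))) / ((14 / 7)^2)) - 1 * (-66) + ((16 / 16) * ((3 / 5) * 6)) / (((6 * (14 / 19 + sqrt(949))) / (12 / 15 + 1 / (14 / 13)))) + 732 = 43681 * sqrt(949) / 39945850 + 3224252518268 / 4031677575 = 799.76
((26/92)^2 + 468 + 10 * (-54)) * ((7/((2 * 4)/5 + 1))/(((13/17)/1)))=-90548885/357604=-253.21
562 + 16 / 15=8446 / 15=563.07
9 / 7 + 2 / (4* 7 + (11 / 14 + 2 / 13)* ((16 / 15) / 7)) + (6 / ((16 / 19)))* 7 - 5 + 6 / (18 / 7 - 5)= 933573597 / 21333368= 43.76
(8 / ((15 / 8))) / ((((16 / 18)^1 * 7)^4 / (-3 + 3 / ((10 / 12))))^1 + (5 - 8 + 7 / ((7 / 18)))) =419904 / 247338625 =0.00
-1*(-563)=563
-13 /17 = -0.76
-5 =-5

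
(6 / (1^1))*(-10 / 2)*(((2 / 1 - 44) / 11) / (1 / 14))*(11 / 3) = 5880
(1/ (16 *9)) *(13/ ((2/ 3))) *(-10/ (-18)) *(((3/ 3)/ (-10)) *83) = -1079/ 1728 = -0.62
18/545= 0.03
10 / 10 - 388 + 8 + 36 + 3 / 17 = -342.82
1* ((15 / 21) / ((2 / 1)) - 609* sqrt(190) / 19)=5 / 14 - 609* sqrt(190) / 19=-441.46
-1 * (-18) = 18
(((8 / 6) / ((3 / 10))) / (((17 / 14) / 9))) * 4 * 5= 11200 / 17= 658.82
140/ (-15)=-28/ 3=-9.33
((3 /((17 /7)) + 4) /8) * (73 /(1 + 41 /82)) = 6497 /204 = 31.85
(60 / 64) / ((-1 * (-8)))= 15 / 128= 0.12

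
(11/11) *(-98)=-98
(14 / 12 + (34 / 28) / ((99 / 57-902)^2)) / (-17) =-7168244318 / 104451425925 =-0.07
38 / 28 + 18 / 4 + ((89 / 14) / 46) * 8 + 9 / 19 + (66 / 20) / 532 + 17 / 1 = 427257 / 17480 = 24.44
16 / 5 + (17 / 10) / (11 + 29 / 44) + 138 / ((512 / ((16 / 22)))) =3197849 / 902880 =3.54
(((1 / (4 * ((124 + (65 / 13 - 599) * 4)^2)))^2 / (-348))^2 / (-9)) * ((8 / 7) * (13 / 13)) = -1 / 161508768291146924582825605919145984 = -0.00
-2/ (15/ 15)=-2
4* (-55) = -220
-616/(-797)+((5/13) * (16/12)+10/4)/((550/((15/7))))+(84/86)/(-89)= 9448483425/12212676476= 0.77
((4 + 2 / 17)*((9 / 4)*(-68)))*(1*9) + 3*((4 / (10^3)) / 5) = -7087497 / 1250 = -5670.00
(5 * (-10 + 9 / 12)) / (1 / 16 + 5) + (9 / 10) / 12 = -29357 / 3240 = -9.06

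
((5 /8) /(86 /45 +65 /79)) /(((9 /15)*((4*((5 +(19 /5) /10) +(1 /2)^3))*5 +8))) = 148125 /45912556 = 0.00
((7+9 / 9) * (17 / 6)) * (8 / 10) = 272 / 15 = 18.13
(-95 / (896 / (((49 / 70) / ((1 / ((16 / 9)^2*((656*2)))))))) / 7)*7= -24928 / 81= -307.75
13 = 13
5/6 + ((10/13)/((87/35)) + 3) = 9371/2262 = 4.14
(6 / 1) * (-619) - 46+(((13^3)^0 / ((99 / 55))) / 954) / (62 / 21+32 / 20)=-5143815185 / 1368036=-3760.00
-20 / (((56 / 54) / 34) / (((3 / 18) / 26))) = -765 / 182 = -4.20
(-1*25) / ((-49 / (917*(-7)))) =-3275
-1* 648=-648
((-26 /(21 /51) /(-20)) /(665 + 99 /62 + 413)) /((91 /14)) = 1054 /2342725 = 0.00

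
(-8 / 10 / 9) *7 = -0.62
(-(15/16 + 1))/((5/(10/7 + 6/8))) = -1891/2240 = -0.84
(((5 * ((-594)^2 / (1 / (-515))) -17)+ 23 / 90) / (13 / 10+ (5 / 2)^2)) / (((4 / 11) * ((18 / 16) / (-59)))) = 212274256740172 / 12231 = 17355429379.46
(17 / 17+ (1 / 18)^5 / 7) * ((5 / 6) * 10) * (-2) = -330674425 / 19840464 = -16.67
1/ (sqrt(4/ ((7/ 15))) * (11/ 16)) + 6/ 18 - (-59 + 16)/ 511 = 640/ 1533 + 8 * sqrt(105)/ 165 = 0.91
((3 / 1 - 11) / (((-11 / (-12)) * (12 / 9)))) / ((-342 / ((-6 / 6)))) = -4 / 209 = -0.02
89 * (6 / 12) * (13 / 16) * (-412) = -119171 / 8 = -14896.38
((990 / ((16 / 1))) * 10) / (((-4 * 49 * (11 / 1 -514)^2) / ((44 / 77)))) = -0.00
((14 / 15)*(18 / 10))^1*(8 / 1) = 336 / 25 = 13.44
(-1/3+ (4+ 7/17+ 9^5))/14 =4218.08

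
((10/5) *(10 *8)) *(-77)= -12320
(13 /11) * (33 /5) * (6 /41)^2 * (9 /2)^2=28431 /8405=3.38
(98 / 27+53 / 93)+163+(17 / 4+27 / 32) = 4614703 / 26784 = 172.29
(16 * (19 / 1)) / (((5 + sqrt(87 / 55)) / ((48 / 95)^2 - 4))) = -106216 / 437 + 9656 * sqrt(4785) / 10925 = -181.92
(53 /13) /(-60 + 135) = 53 /975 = 0.05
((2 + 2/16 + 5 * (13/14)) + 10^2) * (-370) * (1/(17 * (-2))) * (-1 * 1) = -1106115/952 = -1161.89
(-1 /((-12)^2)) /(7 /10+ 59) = -5 /42984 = -0.00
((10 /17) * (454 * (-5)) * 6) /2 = -68100 /17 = -4005.88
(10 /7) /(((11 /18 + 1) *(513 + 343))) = 45 /43442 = 0.00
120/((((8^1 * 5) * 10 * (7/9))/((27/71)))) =729/4970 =0.15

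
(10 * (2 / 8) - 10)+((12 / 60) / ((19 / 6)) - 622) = -119593 / 190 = -629.44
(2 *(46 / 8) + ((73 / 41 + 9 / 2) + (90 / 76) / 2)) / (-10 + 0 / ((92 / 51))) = -57249 / 31160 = -1.84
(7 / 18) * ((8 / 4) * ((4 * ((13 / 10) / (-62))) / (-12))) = 91 / 16740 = 0.01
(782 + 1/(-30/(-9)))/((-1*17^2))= -7823/2890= -2.71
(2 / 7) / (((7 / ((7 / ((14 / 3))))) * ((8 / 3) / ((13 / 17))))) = 117 / 6664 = 0.02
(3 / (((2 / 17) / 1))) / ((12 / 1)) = 17 / 8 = 2.12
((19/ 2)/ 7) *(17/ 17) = 19/ 14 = 1.36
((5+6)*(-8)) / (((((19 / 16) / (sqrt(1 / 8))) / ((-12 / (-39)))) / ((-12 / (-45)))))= -5632*sqrt(2) / 3705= -2.15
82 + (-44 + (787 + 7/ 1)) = 832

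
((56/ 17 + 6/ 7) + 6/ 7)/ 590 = 298/ 35105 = 0.01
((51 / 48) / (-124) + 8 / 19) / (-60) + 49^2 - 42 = 1778492097 / 753920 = 2358.99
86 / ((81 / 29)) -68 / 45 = 11858 / 405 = 29.28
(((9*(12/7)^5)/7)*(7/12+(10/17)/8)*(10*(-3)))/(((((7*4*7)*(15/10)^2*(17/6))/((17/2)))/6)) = -1500456960/98001617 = -15.31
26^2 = 676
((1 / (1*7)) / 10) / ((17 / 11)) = 11 / 1190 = 0.01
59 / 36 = 1.64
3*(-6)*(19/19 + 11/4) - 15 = -165/2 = -82.50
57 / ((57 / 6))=6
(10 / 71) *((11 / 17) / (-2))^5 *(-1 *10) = 4026275 / 806478776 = 0.00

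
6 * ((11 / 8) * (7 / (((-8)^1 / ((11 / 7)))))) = -11.34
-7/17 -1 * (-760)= 12913/17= 759.59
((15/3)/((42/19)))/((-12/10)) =-475/252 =-1.88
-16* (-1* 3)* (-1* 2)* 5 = -480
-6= -6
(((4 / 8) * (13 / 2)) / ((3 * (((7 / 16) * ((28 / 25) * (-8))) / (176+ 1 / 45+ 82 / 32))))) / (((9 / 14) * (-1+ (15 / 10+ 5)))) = -13.96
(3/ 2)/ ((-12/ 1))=-1/ 8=-0.12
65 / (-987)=-65 / 987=-0.07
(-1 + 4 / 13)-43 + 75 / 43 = -23449 / 559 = -41.95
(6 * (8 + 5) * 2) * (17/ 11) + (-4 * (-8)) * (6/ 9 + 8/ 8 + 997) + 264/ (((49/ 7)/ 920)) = 15452876/ 231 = 66895.57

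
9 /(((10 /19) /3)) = 513 /10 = 51.30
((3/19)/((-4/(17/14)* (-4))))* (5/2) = 255/8512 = 0.03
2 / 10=1 / 5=0.20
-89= -89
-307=-307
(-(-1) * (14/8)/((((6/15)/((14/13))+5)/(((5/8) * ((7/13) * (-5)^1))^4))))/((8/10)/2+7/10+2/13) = 1148916015625/551525318656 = 2.08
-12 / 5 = -2.40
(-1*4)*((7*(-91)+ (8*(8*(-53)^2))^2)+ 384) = -129277639692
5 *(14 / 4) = 35 / 2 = 17.50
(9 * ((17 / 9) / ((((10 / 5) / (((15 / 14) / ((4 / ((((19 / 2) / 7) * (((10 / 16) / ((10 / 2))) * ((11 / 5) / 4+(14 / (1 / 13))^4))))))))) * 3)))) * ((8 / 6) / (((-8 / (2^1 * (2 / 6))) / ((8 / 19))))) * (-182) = 4849621244351 / 4032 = 1202783046.71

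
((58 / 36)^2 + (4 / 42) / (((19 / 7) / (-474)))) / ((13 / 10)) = -432025 / 40014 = -10.80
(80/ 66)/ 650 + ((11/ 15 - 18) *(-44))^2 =18571240748/ 32175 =577194.74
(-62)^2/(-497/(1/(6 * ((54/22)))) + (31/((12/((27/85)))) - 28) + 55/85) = -14376560/27473991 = -0.52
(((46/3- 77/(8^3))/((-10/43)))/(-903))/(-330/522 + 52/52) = 676309/3440640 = 0.20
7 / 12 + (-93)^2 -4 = 103747 / 12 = 8645.58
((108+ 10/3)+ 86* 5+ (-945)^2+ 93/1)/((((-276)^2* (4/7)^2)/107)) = 7028183827/1828224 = 3844.27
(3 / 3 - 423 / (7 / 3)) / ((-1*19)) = 1262 / 133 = 9.49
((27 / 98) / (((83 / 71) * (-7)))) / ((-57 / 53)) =33867 / 1081822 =0.03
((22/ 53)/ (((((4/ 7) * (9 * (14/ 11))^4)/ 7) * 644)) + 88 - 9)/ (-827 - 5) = -27739902282395/ 292146817277952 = -0.09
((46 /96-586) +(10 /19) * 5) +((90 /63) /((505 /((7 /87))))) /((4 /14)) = -519013209 /890416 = -582.89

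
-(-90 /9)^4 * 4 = -40000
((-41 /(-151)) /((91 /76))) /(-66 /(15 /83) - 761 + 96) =-15580 /70779891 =-0.00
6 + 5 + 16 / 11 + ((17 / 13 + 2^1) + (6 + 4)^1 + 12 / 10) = 19278 / 715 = 26.96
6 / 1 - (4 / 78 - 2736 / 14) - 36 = 45148 / 273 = 165.38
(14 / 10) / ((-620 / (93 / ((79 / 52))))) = -273 / 1975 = -0.14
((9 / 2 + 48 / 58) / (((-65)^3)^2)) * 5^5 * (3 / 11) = 0.00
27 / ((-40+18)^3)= -27 / 10648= -0.00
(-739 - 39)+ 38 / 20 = -7761 / 10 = -776.10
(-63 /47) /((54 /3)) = -0.07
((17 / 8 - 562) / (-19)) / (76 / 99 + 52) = 443421 / 794048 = 0.56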